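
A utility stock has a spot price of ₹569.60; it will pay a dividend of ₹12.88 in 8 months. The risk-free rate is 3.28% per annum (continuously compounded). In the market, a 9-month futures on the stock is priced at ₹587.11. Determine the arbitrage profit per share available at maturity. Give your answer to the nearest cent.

₹16.24 per share

PV(dividends) I = 12.88·e^(−0.0328·8/12) = 12.6014
Fair futures F* = (S − I)·e^(rT) = (569.60 − 12.6014)·e^0.024600 = 556.9986 × 1.024905 = 570.8707
Market ₹587.11 > fair 570.8707: forward overpriced → cash-and-carry (borrow at r, buy the stock and collect the dividends, short the forward).
Profit at T = |F_mkt − F*| = |587.11 − 570.8707| = ₹16.24 per share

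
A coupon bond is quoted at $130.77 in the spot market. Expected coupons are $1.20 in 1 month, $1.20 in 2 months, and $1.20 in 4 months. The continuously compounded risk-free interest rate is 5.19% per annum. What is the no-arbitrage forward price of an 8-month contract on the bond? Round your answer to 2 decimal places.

PV(coupons) I = 1.20·e^(−0.0519·1/12) + 1.20·e^(−0.0519·2/12) + 1.20·e^(−0.0519·4/12)
I = 1.1948 + 1.1897 + 1.1794 = 3.5639
F = (S − I)·e^(rT) = (130.77 − 3.5639) · e^(0.0519·8/12)
= 127.2061 · e^0.034600 = 127.2061 × 1.035206 = $131.68

$131.68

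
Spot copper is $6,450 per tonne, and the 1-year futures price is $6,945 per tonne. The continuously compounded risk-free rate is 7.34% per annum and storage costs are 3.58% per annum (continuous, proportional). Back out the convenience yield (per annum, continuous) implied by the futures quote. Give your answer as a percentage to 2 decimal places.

3.53%

F = S·e^((r+u−y)T) ⇒ (r+u−y) = ln(F/S)/T
ln(6945/6450) = 0.073942; /T ⇒ 0.073942
y = r + u − ln(F/S)/T = 0.0734 + 0.0358 − 0.073942 = 0.035258
y = 3.53%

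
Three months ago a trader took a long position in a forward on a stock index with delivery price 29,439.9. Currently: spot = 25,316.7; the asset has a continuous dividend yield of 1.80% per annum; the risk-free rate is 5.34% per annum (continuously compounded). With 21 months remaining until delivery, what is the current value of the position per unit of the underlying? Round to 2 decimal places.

-2281.72

Current fair forward for the remaining 21 months: F = S·e^((r − q)·T), (r − q) = 0.0534 − 0.0180 = 0.0354
F = 25316.7 · e^(0.0354 × 21/12) = 25316.7 × 1.06390915 = 26934.6688
Value of long forward = (F − K)·e^(−rT) = (26934.6688 − 29439.9) · e^(−0.0534·21/12)
= -2505.2312 × 0.91078356 = -2281.72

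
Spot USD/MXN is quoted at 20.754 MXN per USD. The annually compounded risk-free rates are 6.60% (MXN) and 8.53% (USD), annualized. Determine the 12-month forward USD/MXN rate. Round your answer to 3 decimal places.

20.385

By covered interest parity, F = S · (1+r_MXN)^T / (1+r_USD)^T
= 20.754 × 1.066000 / 1.085300 = 20.754 × 0.982217
F = 20.385 MXN per USD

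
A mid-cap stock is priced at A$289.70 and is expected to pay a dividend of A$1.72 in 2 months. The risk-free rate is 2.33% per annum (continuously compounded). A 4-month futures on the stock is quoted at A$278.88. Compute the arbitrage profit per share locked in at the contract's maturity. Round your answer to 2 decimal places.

A$11.35 per share

PV(dividends) I = 1.72·e^(−0.0233·2/12) = 1.7133
Fair futures F* = (S − I)·e^(rT) = (289.70 − 1.7133)·e^0.007767 = 287.9867 × 1.007797 = 290.2321
Market A$278.88 < fair 290.2321: forward underpriced → reverse cash-and-carry (short the stock, invest proceeds at r, pay the dividends, go long the forward).
Profit at T = |F_mkt − F*| = |278.88 − 290.2321| = A$11.35 per share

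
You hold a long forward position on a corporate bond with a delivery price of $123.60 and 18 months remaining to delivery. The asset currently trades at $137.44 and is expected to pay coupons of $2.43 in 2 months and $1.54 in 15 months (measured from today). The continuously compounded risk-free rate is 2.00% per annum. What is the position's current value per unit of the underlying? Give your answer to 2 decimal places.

$13.57

PV(remaining coupons) I = 2.43·e^(−0.0200·2/12) + 1.54·e^(−0.0200·15/12) = 3.9239
Current forward F = (S − I)·e^(rT) = (137.44 − 3.9239)·e^(0.0200·18/12) = 133.5161 × 1.030455 = 137.5823
Value (long) = (F − K)·e^(−rT) = (137.5823 − 123.60) × 0.970446 = 13.5691
Value = $13.57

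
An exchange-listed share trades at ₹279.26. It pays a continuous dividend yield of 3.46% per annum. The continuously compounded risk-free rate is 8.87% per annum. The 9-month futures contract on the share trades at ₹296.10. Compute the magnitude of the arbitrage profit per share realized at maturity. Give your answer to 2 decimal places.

Fair futures: F* = S·e^(carry·T), with carry = (r − q) = 0.0887 − 0.0346 = 0.0541
F* = 279.26 · e^(0.0541 × 9/12) = 279.26 · e^0.040575 = 279.26 × 1.041409 = ₹290.8239
Market ₹296.10 > fair ₹290.8239: forward overpriced → cash-and-carry (buy spot, short the forward).
At maturity, profit = |F_mkt − F*| = |296.10 − 290.8239| = ₹5.28 per share

₹5.28 per share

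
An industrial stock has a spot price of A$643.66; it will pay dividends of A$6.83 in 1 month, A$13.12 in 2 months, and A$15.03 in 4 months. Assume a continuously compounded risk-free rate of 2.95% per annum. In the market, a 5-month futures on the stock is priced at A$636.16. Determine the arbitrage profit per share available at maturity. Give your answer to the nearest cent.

PV(dividends) I = 6.83·e^(−0.0295·1/12) + 13.12·e^(−0.0295·2/12) + 15.03·e^(−0.0295·4/12) = 34.7518
Fair futures F* = (S − I)·e^(rT) = (643.66 − 34.7518)·e^0.012292 = 608.9082 × 1.012368 = 616.4392
Market A$636.16 > fair 616.4392: forward overpriced → cash-and-carry (borrow at r, buy the stock and collect the dividends, short the forward).
Profit at T = |F_mkt − F*| = |636.16 − 616.4392| = A$19.72 per share

A$19.72 per share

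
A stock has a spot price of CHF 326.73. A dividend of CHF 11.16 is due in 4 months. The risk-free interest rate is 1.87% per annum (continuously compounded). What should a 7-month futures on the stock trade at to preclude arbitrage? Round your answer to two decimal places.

CHF 319.10

PV(dividends) I = 11.16·e^(−0.0187·4/12)
I = 11.0907
F = (S − I)·e^(rT) = (326.73 − 11.0907) · e^(0.0187·7/12)
= 315.6393 · e^0.010908 = 315.6393 × 1.010968 = CHF 319.10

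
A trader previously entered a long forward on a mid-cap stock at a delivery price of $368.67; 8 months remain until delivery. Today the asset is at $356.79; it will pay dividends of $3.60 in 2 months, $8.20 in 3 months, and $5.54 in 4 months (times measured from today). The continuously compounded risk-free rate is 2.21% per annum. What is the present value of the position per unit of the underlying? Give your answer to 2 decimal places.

PV(remaining dividends) I = 3.60·e^(−0.0221·2/12) + 8.20·e^(−0.0221·3/12) + 5.54·e^(−0.0221·4/12) = 17.2409
Current forward F = (S − I)·e^(rT) = (356.79 − 17.2409)·e^(0.0221·8/12) = 339.5491 × 1.014842 = 344.5887
Value (long) = (F − K)·e^(−rT) = (344.5887 − 368.67) × 0.985375 = -23.7291
Value = -$23.73

-$23.73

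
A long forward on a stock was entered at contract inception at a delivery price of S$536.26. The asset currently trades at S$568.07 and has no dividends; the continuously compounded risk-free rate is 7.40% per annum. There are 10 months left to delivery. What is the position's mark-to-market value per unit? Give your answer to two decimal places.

S$63.88

Current fair forward for the remaining 10 months: F = S·e^(r·T), r = 0.0740
F = 568.07 · e^(0.0740 × 10/12) = 568.07 × 1.063608 = 604.2038
Value of long forward = (F − K)·e^(−rT) = (604.2038 − 536.26) · e^(−0.0740·10/12)
= 67.9438 × 0.940196 = 63.88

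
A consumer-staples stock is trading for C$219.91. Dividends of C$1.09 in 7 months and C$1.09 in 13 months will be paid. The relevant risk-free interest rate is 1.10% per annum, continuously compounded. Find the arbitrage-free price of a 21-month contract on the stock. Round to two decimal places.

PV(dividends) I = 1.09·e^(−0.0110·7/12) + 1.09·e^(−0.0110·13/12)
I = 1.0830 + 1.0771 = 2.1601
F = (S − I)·e^(rT) = (219.91 − 2.1601) · e^(0.0110·21/12)
= 217.7499 · e^0.019250 = 217.7499 × 1.019436 = C$221.98

C$221.98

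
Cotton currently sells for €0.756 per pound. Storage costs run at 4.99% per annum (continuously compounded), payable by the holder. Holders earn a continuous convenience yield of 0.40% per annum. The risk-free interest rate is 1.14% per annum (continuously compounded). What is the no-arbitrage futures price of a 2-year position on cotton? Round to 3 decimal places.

Net carry = r + u − y = 0.0114 + 0.0499 − 0.0040 = 0.0573
F = S·e^((r+u−y)T) = 0.756 · e^(0.0573 × 2) = 0.756 · e^0.114600
= 0.756 × 1.121425 = €0.848 per pound

€0.848 per pound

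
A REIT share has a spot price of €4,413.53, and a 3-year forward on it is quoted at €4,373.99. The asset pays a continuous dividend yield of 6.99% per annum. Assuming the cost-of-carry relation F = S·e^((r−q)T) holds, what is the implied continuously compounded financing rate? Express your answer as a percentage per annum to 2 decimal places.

6.69%

From F = S·e^((r−q)T): (r − q) = ln(F/S)/T
ln(4373.99/4413.53) = ln(0.991041) = -0.008999
(r − q) = -0.008999 / (3) = -0.003000
r = ln(F/S)/T + q = -0.003000 + 0.0699 = 0.066900
r = 6.69%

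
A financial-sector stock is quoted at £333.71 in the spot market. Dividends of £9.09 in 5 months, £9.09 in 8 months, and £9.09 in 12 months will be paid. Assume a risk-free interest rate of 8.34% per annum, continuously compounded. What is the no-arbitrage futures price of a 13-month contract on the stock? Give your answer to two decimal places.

PV(dividends) I = 9.09·e^(−0.0834·5/12) + 9.09·e^(−0.0834·8/12) + 9.09·e^(−0.0834·12/12)
I = 8.7795 + 8.5984 + 8.3626 = 25.7405
F = (S − I)·e^(rT) = (333.71 − 25.7405) · e^(0.0834·13/12)
= 307.9695 · e^0.090350 = 307.9695 × 1.094557 = £337.09

£337.09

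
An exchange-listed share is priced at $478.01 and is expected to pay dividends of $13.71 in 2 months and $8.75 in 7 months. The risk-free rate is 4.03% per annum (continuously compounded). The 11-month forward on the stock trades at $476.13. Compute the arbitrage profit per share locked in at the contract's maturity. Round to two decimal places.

PV(dividends) I = 13.71·e^(−0.0403·2/12) + 8.75·e^(−0.0403·7/12) = 22.1649
Fair forward F* = (S − I)·e^(rT) = (478.01 − 22.1649)·e^0.036942 = 455.8451 × 1.037633 = 472.9999
Market $476.13 > fair 472.9999: forward overpriced → cash-and-carry (borrow at r, buy the stock and collect the dividends, short the forward).
Profit at T = |F_mkt − F*| = |476.13 − 472.9999| = $3.13 per share

$3.13 per share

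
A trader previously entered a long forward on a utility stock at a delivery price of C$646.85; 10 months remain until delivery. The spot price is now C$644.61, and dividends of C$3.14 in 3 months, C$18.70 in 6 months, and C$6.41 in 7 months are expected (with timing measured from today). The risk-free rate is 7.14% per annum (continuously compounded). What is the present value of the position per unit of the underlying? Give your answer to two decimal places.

C$7.85

PV(remaining dividends) I = 3.14·e^(−0.0714·3/12) + 18.70·e^(−0.0714·6/12) + 6.41·e^(−0.0714·7/12) = 27.2771
Current forward F = (S − I)·e^(rT) = (644.61 − 27.2771)·e^(0.0714·10/12) = 617.3329 × 1.061306 = 655.1791
Value (long) = (F − K)·e^(−rT) = (655.1791 − 646.85) × 0.942236 = 7.8480
Value = C$7.85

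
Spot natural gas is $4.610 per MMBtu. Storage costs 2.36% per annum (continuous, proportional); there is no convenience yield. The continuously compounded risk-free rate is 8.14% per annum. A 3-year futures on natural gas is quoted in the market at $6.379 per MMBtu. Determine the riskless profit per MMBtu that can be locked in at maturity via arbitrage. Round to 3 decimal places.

$0.062 per MMBtu

Fair futures: F* = S·e^(carry·T), with carry = (r + u) = 0.0814 + 0.0236 = 0.1050
F* = 4.610 · e^(0.1050 × 3) = 4.610 · e^0.315000 = 4.610 × 1.370259 = $6.3169
Market $6.379 > fair $6.3169: forward overpriced → cash-and-carry (buy spot, short the forward).
At maturity, profit = |F_mkt − F*| = |6.379 − 6.3169| = $0.062 per MMBtu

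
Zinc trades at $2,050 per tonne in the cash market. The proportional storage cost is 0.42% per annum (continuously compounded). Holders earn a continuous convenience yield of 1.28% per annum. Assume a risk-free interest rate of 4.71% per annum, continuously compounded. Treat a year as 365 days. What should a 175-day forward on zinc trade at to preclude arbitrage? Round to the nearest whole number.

$2,088 per tonne

Net carry = r + u − y = 0.0471 + 0.0042 − 0.0128 = 0.0385
F = S·e^((r+u−y)T) = 2050 · e^(0.0385 × 175/365) = 2050 · e^0.018459
= 2050 × 1.018630 = $2,088 per tonne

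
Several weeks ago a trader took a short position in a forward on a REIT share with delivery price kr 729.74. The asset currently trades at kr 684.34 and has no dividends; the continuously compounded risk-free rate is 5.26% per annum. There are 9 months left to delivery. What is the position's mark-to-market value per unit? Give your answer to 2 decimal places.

kr 17.17

Current fair forward for the remaining 9 months: F = S·e^(r·T), r = 0.0526
F = 684.34 · e^(0.0526 × 9/12) = 684.34 × 1.040238 = 711.8765
Value of long forward = (F − K)·e^(−rT) = (711.8765 − 729.74) · e^(−0.0526·9/12)
= -17.8635 × 0.961318 = -17.17
Short position value = −(long value) = kr 17.17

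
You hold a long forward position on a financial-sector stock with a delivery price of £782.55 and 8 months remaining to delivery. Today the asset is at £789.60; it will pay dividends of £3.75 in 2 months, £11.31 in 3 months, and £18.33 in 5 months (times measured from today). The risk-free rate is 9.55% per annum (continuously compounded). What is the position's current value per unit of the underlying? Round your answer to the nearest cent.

PV(remaining dividends) I = 3.75·e^(−0.0955·2/12) + 11.31·e^(−0.0955·3/12) + 18.33·e^(−0.0955·5/12) = 32.3489
Current forward F = (S − I)·e^(rT) = (789.60 − 32.3489)·e^(0.0955·8/12) = 757.2511 × 1.065737 = 807.0305
Value (long) = (F − K)·e^(−rT) = (807.0305 − 782.55) × 0.938318 = 22.9705
Value = £22.97

£22.97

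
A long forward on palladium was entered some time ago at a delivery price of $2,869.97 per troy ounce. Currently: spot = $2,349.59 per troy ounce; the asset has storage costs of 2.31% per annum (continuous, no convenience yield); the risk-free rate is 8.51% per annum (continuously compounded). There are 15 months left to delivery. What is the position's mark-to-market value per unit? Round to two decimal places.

-$161.93 per troy ounce

Current fair forward for the remaining 15 months: F = S·e^((r + u)·T), (r + u) = 0.0851 + 0.0231 = 0.1082
F = 2349.59 · e^(0.1082 × 15/12) = 2349.59 × 1.14482295 = 2689.8646
Value of long forward = (F − K)·e^(−rT) = (2689.8646 − 2869.97) · e^(−0.0851·15/12)
= -180.1054 × 0.89908743 = -161.93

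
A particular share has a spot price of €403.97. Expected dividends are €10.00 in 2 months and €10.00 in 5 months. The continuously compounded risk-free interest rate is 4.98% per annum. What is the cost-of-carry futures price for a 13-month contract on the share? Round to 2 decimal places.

€405.56

PV(dividends) I = 10.00·e^(−0.0498·2/12) + 10.00·e^(−0.0498·5/12)
I = 9.9173 + 9.7946 = 19.7119
F = (S − I)·e^(rT) = (403.97 − 19.7119) · e^(0.0498·13/12)
= 384.2581 · e^0.053950 = 384.2581 × 1.055432 = €405.56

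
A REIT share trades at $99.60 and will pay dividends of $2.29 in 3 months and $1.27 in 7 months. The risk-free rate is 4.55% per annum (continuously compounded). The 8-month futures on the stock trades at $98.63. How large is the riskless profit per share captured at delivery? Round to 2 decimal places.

$0.43 per share

PV(dividends) I = 2.29·e^(−0.0455·3/12) + 1.27·e^(−0.0455·7/12) = 3.5008
Fair futures F* = (S − I)·e^(rT) = (99.60 − 3.5008)·e^0.030333 = 96.0992 × 1.030798 = 99.0589
Market $98.63 < fair 99.0589: forward underpriced → reverse cash-and-carry (short the stock, invest proceeds at r, pay the dividends, go long the forward).
Profit at T = |F_mkt − F*| = |98.63 − 99.0589| = $0.43 per share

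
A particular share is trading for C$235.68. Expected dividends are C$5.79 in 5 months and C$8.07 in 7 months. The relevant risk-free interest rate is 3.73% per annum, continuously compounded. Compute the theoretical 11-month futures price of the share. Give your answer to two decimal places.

C$229.81

PV(dividends) I = 5.79·e^(−0.0373·5/12) + 8.07·e^(−0.0373·7/12)
I = 5.7007 + 7.8963 = 13.5970
F = (S − I)·e^(rT) = (235.68 − 13.5970) · e^(0.0373·11/12)
= 222.0830 · e^0.034192 = 222.0830 × 1.034783 = C$229.81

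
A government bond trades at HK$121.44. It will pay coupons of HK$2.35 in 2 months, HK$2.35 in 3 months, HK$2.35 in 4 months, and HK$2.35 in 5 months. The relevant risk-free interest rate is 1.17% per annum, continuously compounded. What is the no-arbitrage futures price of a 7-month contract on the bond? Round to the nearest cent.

HK$112.84

PV(coupons) I = 2.35·e^(−0.0117·2/12) + 2.35·e^(−0.0117·3/12) + 2.35·e^(−0.0117·4/12) + 2.35·e^(−0.0117·5/12)
I = 2.3454 + 2.3431 + 2.3409 + 2.3386 = 9.3680
F = (S − I)·e^(rT) = (121.44 − 9.3680) · e^(0.0117·7/12)
= 112.0720 · e^0.006825 = 112.0720 × 1.006848 = HK$112.84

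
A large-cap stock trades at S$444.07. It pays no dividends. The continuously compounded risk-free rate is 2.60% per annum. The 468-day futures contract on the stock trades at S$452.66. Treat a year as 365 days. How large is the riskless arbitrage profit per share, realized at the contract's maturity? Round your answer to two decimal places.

S$6.46 per share

Fair futures: F* = S·e^(carry·T), with carry = r = 0.0260
F* = 444.07 · e^(0.0260 × 468/365) = 444.07 · e^0.033337 = 444.07 × 1.033899 = S$459.1235
Market S$452.66 < fair S$459.1235: forward underpriced → reverse cash-and-carry (short spot, go long the forward).
At maturity, profit = |F_mkt − F*| = |452.66 − 459.1235| = S$6.46 per share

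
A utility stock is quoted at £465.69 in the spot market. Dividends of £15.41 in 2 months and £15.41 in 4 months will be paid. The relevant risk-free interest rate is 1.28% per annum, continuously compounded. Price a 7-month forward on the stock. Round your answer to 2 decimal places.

£438.23

PV(dividends) I = 15.41·e^(−0.0128·2/12) + 15.41·e^(−0.0128·4/12)
I = 15.3772 + 15.3444 = 30.7216
F = (S − I)·e^(rT) = (465.69 − 30.7216) · e^(0.0128·7/12)
= 434.9684 · e^0.007467 = 434.9684 × 1.007495 = £438.23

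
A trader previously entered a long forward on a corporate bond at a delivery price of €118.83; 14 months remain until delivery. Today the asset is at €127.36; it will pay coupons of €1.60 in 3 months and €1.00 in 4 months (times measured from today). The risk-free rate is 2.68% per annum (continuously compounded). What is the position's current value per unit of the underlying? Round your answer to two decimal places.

PV(remaining coupons) I = 1.60·e^(−0.0268·3/12) + 1.00·e^(−0.0268·4/12) = 2.5804
Current forward F = (S − I)·e^(rT) = (127.36 − 2.5804)·e^(0.0268·14/12) = 124.7796 × 1.031761 = 128.7427
Value (long) = (F − K)·e^(−rT) = (128.7427 − 118.83) × 0.969217 = 9.6076
Value = €9.61

€9.61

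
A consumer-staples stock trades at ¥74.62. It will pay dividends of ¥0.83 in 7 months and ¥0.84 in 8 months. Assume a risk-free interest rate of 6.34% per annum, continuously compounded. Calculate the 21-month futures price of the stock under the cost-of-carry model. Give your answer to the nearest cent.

¥81.58

PV(dividends) I = 0.83·e^(−0.0634·7/12) + 0.84·e^(−0.0634·8/12)
I = 0.7999 + 0.8052 = 1.6051
F = (S − I)·e^(rT) = (74.62 − 1.6051) · e^(0.0634·21/12)
= 73.0149 · e^0.110950 = 73.0149 × 1.117339 = ¥81.58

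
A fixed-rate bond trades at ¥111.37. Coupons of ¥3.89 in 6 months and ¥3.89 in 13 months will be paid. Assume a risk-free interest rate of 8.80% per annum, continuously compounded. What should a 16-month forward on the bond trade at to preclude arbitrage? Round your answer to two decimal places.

¥117.07

PV(coupons) I = 3.89·e^(−0.0880·6/12) + 3.89·e^(−0.0880·13/12)
I = 3.7226 + 3.5363 = 7.2589
F = (S − I)·e^(rT) = (111.37 − 7.2589) · e^(0.0880·16/12)
= 104.1111 · e^0.117333 = 104.1111 × 1.124494 = ¥117.07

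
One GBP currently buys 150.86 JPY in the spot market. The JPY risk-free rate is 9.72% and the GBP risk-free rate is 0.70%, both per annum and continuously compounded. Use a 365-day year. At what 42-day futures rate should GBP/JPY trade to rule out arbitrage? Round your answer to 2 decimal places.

152.43

F = S·e^((r_JPY − r_GBP)T) = 150.86 · e^((0.0972 − 0.0070) × 42/365)
= 150.86 · e^0.010379 = 150.86 × 1.010433
F = 152.43 JPY per GBP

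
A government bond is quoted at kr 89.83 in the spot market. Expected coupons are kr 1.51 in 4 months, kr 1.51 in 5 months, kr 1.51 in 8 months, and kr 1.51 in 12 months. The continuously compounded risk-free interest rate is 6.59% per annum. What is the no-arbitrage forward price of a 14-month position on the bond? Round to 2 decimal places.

kr 90.74

PV(coupons) I = 1.51·e^(−0.0659·4/12) + 1.51·e^(−0.0659·5/12) + 1.51·e^(−0.0659·8/12) + 1.51·e^(−0.0659·12/12)
I = 1.4772 + 1.4691 + 1.4451 + 1.4137 = 5.8051
F = (S − I)·e^(rT) = (89.83 − 5.8051) · e^(0.0659·14/12)
= 84.0249 · e^0.076883 = 84.0249 × 1.079916 = kr 90.74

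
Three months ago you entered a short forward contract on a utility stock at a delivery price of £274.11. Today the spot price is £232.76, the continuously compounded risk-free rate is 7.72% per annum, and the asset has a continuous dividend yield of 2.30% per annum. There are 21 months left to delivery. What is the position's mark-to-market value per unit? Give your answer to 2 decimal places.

Current fair forward for the remaining 21 months: F = S·e^((r − q)·T), (r − q) = 0.0772 − 0.0230 = 0.0542
F = 232.76 · e^(0.0542 × 21/12) = 232.76 × 1.099494 = 255.9182
Value of long forward = (F − K)·e^(−rT) = (255.9182 − 274.11) · e^(−0.0772·21/12)
= -18.1918 × 0.873629 = -15.89
Short position value = −(long value) = £15.89

£15.89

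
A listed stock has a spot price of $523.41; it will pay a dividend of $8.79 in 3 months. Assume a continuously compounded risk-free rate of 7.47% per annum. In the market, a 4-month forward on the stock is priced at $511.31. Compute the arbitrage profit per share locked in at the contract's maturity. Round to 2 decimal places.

$16.45 per share

PV(dividends) I = 8.79·e^(−0.0747·3/12) = 8.6274
Fair forward F* = (S − I)·e^(rT) = (523.41 − 8.6274)·e^0.024900 = 514.7826 × 1.025213 = 527.7618
Market $511.31 < fair 527.7618: forward underpriced → reverse cash-and-carry (short the stock, invest proceeds at r, pay the dividends, go long the forward).
Profit at T = |F_mkt − F*| = |511.31 − 527.7618| = $16.45 per share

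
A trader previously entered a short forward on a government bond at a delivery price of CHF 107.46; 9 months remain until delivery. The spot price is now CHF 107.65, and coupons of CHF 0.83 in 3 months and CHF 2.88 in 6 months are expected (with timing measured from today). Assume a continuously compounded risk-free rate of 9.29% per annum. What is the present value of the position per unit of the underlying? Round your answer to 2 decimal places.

PV(remaining coupons) I = 0.83·e^(−0.0929·3/12) + 2.88·e^(−0.0929·6/12) = 3.5602
Current forward F = (S − I)·e^(rT) = (107.65 − 3.5602)·e^(0.0929·9/12) = 104.0898 × 1.072160 = 111.6009
Value (long) = (F − K)·e^(−rT) = (111.6009 − 107.46) × 0.932697 = 3.8622
Short position value = −(long value) = -CHF 3.86

-CHF 3.86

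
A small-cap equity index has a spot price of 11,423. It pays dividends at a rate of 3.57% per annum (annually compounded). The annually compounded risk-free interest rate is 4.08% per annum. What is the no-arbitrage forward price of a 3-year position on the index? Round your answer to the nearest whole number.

F = S · (1+r)^T / (1+q)^T
= 11423 × 1.127462 / 1.110969 = 11423 × 1.014846
F = 11,593

11,593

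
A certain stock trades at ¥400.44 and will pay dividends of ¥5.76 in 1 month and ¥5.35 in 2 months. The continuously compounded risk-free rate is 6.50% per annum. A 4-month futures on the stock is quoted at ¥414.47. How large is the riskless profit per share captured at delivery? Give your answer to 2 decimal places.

¥16.52 per share

PV(dividends) I = 5.76·e^(−0.0650·1/12) + 5.35·e^(−0.0650·2/12) = 11.0212
Fair futures F* = (S − I)·e^(rT) = (400.44 − 11.0212)·e^0.021667 = 389.4188 × 1.021903 = 397.9482
Market ¥414.47 > fair 397.9482: forward overpriced → cash-and-carry (borrow at r, buy the stock and collect the dividends, short the forward).
Profit at T = |F_mkt − F*| = |414.47 − 397.9482| = ¥16.52 per share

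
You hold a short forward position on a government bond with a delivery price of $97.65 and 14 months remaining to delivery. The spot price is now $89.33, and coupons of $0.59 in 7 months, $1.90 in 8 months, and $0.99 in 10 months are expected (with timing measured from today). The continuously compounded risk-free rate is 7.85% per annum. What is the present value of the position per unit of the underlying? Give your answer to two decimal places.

$3.07

PV(remaining coupons) I = 0.59·e^(−0.0785·7/12) + 1.90·e^(−0.0785·8/12) + 0.99·e^(−0.0785·10/12) = 3.2940
Current forward F = (S − I)·e^(rT) = (89.33 − 3.2940)·e^(0.0785·14/12) = 86.0360 × 1.095908 = 94.2875
Value (long) = (F − K)·e^(−rT) = (94.2875 − 97.65) × 0.912485 = -3.0682
Short position value = −(long value) = $3.07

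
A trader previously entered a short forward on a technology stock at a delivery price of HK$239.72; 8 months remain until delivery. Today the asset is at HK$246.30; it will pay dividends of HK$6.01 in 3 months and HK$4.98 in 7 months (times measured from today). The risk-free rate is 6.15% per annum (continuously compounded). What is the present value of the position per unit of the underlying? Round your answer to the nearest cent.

PV(remaining dividends) I = 6.01·e^(−0.0615·3/12) + 4.98·e^(−0.0615·7/12) = 10.7228
Current forward F = (S − I)·e^(rT) = (246.30 − 10.7228)·e^(0.0615·8/12) = 235.5772 × 1.041852 = 245.4366
Value (long) = (F − K)·e^(−rT) = (245.4366 − 239.72) × 0.959829 = 5.4870
Short position value = −(long value) = -HK$5.49

-HK$5.49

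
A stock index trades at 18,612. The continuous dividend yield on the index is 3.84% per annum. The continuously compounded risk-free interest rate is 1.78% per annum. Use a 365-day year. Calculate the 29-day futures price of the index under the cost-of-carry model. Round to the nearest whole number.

F = S·e^((r − q)T) = 18612 · e^((0.0178 − 0.0384) × 29/365)
= 18612 · e^-0.001637 = 18612 × 0.998364
F = 18,582

18,582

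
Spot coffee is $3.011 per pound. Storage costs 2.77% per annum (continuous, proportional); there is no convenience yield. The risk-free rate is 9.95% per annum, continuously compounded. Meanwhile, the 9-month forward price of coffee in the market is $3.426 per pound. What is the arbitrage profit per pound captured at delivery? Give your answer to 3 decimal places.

Fair forward: F* = S·e^(carry·T), with carry = (r + u) = 0.0995 + 0.0277 = 0.1272
F* = 3.011 · e^(0.1272 × 9/12) = 3.011 · e^0.095400 = 3.011 × 1.100099 = $3.3124
Market $3.426 > fair $3.3124: forward overpriced → cash-and-carry (buy spot, short the forward).
At maturity, profit = |F_mkt − F*| = |3.426 − 3.3124| = $0.114 per pound

$0.114 per pound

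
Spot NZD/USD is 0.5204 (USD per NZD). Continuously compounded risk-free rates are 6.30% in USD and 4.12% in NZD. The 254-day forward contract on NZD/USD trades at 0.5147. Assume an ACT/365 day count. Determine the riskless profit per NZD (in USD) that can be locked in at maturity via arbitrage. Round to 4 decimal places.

Fair forward: F* = S·e^(carry·T), with carry = (r_USD − r_NZD) = 0.0630 − 0.0412 = 0.0218
F* = 0.5204 · e^(0.0218 × 254/365) = 0.5204 · e^0.015170 = 0.5204 × 1.015286 = 0.5284
Market 0.5147 < fair 0.5284: forward underpriced → reverse cash-and-carry (short spot, go long the forward).
At maturity, profit = |F_mkt − F*| = |0.5147 − 0.5284| = 0.0137 per NZD (in USD)

0.0137 per NZD (in USD)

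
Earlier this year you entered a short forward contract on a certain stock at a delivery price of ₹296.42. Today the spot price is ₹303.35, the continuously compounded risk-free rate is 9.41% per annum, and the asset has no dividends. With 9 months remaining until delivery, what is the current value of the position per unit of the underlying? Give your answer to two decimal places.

Current fair forward for the remaining 9 months: F = S·e^(r·T), r = 0.0941
F = 303.35 · e^(0.0941 × 9/12) = 303.35 × 1.073125 = 325.5325
Value of long forward = (F − K)·e^(−rT) = (325.5325 − 296.42) · e^(−0.0941·9/12)
= 29.1125 × 0.931858 = 27.13
Short position value = −(long value) = -₹27.13

-₹27.13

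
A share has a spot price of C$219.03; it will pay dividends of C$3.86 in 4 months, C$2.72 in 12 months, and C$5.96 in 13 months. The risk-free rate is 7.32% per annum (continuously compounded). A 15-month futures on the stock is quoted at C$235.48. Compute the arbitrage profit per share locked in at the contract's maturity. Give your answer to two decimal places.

PV(dividends) I = 3.86·e^(−0.0732·4/12) + 2.72·e^(−0.0732·12/12) + 5.96·e^(−0.0732·13/12) = 11.8006
Fair futures F* = (S − I)·e^(rT) = (219.03 − 11.8006)·e^0.091500 = 207.2294 × 1.095817 = 227.0855
Market C$235.48 > fair 227.0855: forward overpriced → cash-and-carry (borrow at r, buy the stock and collect the dividends, short the forward).
Profit at T = |F_mkt − F*| = |235.48 − 227.0855| = C$8.39 per share

C$8.39 per share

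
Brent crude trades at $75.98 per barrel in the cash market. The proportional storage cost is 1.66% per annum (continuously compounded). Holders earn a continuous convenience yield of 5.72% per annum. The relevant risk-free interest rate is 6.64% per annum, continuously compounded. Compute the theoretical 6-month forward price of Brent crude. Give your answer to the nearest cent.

$76.97 per barrel

Net carry = r + u − y = 0.0664 + 0.0166 − 0.0572 = 0.0258
F = S·e^((r+u−y)T) = 75.98 · e^(0.0258 × 6/12) = 75.98 · e^0.012900
= 75.98 × 1.012984 = $76.97 per barrel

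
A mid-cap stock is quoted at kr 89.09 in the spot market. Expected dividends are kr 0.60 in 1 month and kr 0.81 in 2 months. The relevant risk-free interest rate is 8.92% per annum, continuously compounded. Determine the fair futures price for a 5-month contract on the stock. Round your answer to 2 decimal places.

PV(dividends) I = 0.60·e^(−0.0892·1/12) + 0.81·e^(−0.0892·2/12)
I = 0.5956 + 0.7980 = 1.3936
F = (S − I)·e^(rT) = (89.09 − 1.3936) · e^(0.0892·5/12)
= 87.6964 · e^0.037167 = 87.6964 × 1.037866 = kr 91.02

kr 91.02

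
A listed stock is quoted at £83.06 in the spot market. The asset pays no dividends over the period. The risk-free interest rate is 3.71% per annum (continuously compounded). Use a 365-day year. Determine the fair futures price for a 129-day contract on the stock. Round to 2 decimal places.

F = S·e^(rT) = 83.06 · e^(0.0371 × 129/365)
= 83.06 · e^0.013112 = 83.06 × 1.013198
F = £84.16

£84.16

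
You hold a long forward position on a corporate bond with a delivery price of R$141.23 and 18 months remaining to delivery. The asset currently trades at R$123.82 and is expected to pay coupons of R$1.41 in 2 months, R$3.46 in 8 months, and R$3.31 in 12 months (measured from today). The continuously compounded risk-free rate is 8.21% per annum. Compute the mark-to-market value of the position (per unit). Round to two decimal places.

-R$8.76

PV(remaining coupons) I = 1.41·e^(−0.0821·2/12) + 3.46·e^(−0.0821·8/12) + 3.31·e^(−0.0821·12/12) = 7.7157
Current forward F = (S − I)·e^(rT) = (123.82 − 7.7157)·e^(0.0821·18/12) = 116.1043 × 1.131054 = 131.3202
Value (long) = (F − K)·e^(−rT) = (131.3202 − 141.23) × 0.884131 = -8.7616
Value = -R$8.76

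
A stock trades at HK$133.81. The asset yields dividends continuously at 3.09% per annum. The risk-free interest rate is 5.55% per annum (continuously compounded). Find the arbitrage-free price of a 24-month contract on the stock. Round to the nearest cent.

F = S·e^((r − q)T) = 133.81 · e^((0.0555 − 0.0309) × 24/12)
= 133.81 · e^0.049200 = 133.81 × 1.050430
F = HK$140.56

HK$140.56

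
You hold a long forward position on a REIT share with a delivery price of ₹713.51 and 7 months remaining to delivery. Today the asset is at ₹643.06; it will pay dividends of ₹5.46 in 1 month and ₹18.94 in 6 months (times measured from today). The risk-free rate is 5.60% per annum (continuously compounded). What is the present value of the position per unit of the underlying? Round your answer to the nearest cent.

-₹71.37

PV(remaining dividends) I = 5.46·e^(−0.0560·1/12) + 18.94·e^(−0.0560·6/12) = 23.8516
Current forward F = (S − I)·e^(rT) = (643.06 − 23.8516)·e^(0.0560·7/12) = 619.2084 × 1.033206 = 639.7698
Value (long) = (F − K)·e^(−rT) = (639.7698 − 713.51) × 0.967861 = -71.3703
Value = -₹71.37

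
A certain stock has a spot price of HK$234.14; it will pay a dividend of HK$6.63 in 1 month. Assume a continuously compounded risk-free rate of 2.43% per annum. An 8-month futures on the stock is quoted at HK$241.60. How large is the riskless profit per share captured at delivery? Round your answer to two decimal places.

PV(dividends) I = 6.63·e^(−0.0243·1/12) = 6.6166
Fair futures F* = (S − I)·e^(rT) = (234.14 − 6.6166)·e^0.016200 = 227.5234 × 1.016332 = 231.2393
Market HK$241.60 > fair 231.2393: forward overpriced → cash-and-carry (borrow at r, buy the stock and collect the dividends, short the forward).
Profit at T = |F_mkt − F*| = |241.60 − 231.2393| = HK$10.36 per share

HK$10.36 per share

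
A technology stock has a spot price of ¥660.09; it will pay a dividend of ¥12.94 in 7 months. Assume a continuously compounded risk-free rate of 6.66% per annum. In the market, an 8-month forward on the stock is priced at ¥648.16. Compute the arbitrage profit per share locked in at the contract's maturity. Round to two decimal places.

¥28.89 per share

PV(dividends) I = 12.94·e^(−0.0666·7/12) = 12.4469
Fair forward F* = (S − I)·e^(rT) = (660.09 − 12.4469)·e^0.044400 = 647.6431 × 1.045400 = 677.0461
Market ¥648.16 < fair 677.0461: forward underpriced → reverse cash-and-carry (short the stock, invest proceeds at r, pay the dividends, go long the forward).
Profit at T = |F_mkt − F*| = |648.16 − 677.0461| = ¥28.89 per share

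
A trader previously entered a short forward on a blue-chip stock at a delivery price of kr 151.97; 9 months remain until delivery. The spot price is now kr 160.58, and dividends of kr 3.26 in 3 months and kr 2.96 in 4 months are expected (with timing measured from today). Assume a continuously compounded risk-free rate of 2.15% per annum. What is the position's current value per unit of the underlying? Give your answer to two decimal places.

PV(remaining dividends) I = 3.26·e^(−0.0215·3/12) + 2.96·e^(−0.0215·4/12) = 6.1814
Current forward F = (S − I)·e^(rT) = (160.58 − 6.1814)·e^(0.0215·9/12) = 154.3986 × 1.016256 = 156.9085
Value (long) = (F − K)·e^(−rT) = (156.9085 − 151.97) × 0.984004 = 4.8595
Short position value = −(long value) = -kr 4.86

-kr 4.86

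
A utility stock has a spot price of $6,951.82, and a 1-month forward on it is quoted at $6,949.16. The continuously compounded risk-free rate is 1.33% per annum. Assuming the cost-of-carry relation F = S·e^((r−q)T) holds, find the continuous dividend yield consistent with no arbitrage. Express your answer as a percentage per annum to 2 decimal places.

1.79%

From F = S·e^((r−q)T): (r − q) = ln(F/S)/T
ln(6949.16/6951.82) = ln(0.999617) = -0.000383
(r − q) = -0.000383 / (1/12) = -0.004596
q = r − ln(F/S)/T = 0.0133 + 0.004596 = 0.017896
q = 1.79%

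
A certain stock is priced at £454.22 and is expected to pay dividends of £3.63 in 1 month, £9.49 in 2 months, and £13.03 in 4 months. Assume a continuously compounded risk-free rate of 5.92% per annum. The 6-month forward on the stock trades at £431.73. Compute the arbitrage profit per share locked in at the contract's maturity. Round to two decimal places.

£9.58 per share

PV(dividends) I = 3.63·e^(−0.0592·1/12) + 9.49·e^(−0.0592·2/12) + 13.03·e^(−0.0592·4/12) = 25.7844
Fair forward F* = (S − I)·e^(rT) = (454.22 − 25.7844)·e^0.029600 = 428.4356 × 1.030042 = 441.3067
Market £431.73 < fair 441.3067: forward underpriced → reverse cash-and-carry (short the stock, invest proceeds at r, pay the dividends, go long the forward).
Profit at T = |F_mkt − F*| = |431.73 − 441.3067| = £9.58 per share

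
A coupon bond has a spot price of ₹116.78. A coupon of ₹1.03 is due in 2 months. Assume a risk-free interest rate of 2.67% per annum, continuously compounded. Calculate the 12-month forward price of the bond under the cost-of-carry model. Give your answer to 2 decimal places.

PV(coupons) I = 1.03·e^(−0.0267·2/12)
I = 1.0254
F = (S − I)·e^(rT) = (116.78 − 1.0254) · e^(0.0267·12/12)
= 115.7546 · e^0.026700 = 115.7546 × 1.027060 = ₹118.89

₹118.89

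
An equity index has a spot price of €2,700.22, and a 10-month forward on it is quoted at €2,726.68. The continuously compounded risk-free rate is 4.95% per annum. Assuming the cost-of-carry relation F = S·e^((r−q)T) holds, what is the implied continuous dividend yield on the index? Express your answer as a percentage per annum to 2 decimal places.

3.78%

From F = S·e^((r−q)T): (r − q) = ln(F/S)/T
ln(2726.68/2700.22) = ln(1.009799) = 0.009751
(r − q) = 0.009751 / (10/12) = 0.011701
q = r − ln(F/S)/T = 0.0495 − 0.011701 = 0.037799
q = 3.78%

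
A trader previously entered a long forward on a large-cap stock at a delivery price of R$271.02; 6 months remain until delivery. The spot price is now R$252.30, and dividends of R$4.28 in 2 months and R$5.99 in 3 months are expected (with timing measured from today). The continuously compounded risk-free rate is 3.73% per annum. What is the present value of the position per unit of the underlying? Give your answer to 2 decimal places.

-R$23.90

PV(remaining dividends) I = 4.28·e^(−0.0373·2/12) + 5.99·e^(−0.0373·3/12) = 10.1879
Current forward F = (S − I)·e^(rT) = (252.30 − 10.1879)·e^(0.0373·6/12) = 242.1121 × 1.018825 = 246.6699
Value (long) = (F − K)·e^(−rT) = (246.6699 − 271.02) × 0.981523 = -23.9002
Value = -R$23.90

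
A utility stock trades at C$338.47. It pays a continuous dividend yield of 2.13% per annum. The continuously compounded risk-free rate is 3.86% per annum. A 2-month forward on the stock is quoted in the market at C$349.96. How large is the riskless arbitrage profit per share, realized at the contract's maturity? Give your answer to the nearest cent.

C$10.51 per share

Fair forward: F* = S·e^(carry·T), with carry = (r − q) = 0.0386 − 0.0213 = 0.0173
F* = 338.47 · e^(0.0173 × 2/12) = 338.47 · e^0.002883 = 338.47 × 1.002887 = C$339.4472
Market C$349.96 > fair C$339.4472: forward overpriced → cash-and-carry (buy spot, short the forward).
At maturity, profit = |F_mkt − F*| = |349.96 − 339.4472| = C$10.51 per share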